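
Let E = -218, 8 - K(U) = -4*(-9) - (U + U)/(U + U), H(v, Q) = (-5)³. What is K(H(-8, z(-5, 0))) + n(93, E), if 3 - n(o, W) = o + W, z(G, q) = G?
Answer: 101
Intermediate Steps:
H(v, Q) = -125
K(U) = -27 (K(U) = 8 - (-4*(-9) - (U + U)/(U + U)) = 8 - (36 - 2*U/(2*U)) = 8 - (36 - 2*U*1/(2*U)) = 8 - (36 - 1*1) = 8 - (36 - 1) = 8 - 1*35 = 8 - 35 = -27)
n(o, W) = 3 - W - o (n(o, W) = 3 - (o + W) = 3 - (W + o) = 3 + (-W - o) = 3 - W - o)
K(H(-8, z(-5, 0))) + n(93, E) = -27 + (3 - 1*(-218) - 1*93) = -27 + (3 + 218 - 93) = -27 + 128 = 101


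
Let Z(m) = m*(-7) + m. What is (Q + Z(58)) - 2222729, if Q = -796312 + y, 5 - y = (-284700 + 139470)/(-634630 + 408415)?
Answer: -45535339786/15081 ≈ -3.0194e+6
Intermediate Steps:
y = 65723/15081 (y = 5 - (-284700 + 139470)/(-634630 + 408415) = 5 - (-145230)/(-226215) = 5 - (-145230)*(-1)/226215 = 5 - 1*9682/15081 = 5 - 9682/15081 = 65723/15081 ≈ 4.3580)
Z(m) = -6*m (Z(m) = -7*m + m = -6*m)
Q = -12009115549/15081 (Q = -796312 + 65723/15081 = -12009115549/15081 ≈ -7.9631e+5)
(Q + Z(58)) - 2222729 = (-12009115549/15081 - 6*58) - 2222729 = (-12009115549/15081 - 348) - 2222729 = -12014363737/15081 - 2222729 = -45535339786/15081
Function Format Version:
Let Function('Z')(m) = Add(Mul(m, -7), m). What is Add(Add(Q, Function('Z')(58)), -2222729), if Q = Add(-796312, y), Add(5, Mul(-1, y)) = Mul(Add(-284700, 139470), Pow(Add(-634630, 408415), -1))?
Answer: Rational(-45535339786, 15081) ≈ -3.0194e+6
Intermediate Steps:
y = Rational(65723, 15081) (y = Add(5, Mul(-1, Mul(Add(-284700, 139470), Pow(Add(-634630, 408415), -1)))) = Add(5, Mul(-1, Mul(-145230, Pow(-226215, -1)))) = Add(5, Mul(-1, Mul(-145230, Rational(-1, 226215)))) = Add(5, Mul(-1, Rational(9682, 15081))) = Add(5, Rational(-9682, 15081)) = Rational(65723, 15081) ≈ 4.3580)
Function('Z')(m) = Mul(-6, m) (Function('Z')(m) = Add(Mul(-7, m), m) = Mul(-6, m))
Q = Rational(-12009115549, 15081) (Q = Add(-796312, Rational(65723, 15081)) = Rational(-12009115549, 15081) ≈ -7.9631e+5)
Add(Add(Q, Function('Z')(58)), -2222729) = Add(Add(Rational(-12009115549, 15081), Mul(-6, 58)), -2222729) = Add(Add(Rational(-12009115549, 15081), -348), -2222729) = Add(Rational(-12014363737, 15081), -2222729) = Rational(-45535339786, 15081)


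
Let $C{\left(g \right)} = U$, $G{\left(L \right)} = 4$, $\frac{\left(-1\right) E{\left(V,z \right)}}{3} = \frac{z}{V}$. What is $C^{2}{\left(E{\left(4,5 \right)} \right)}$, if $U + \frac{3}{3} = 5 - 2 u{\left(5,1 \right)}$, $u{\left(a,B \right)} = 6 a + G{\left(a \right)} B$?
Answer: $4096$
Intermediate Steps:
$E{\left(V,z \right)} = - \frac{3 z}{V}$ ($E{\left(V,z \right)} = - 3 \frac{z}{V} = - \frac{3 z}{V}$)
$u{\left(a,B \right)} = 4 B + 6 a$ ($u{\left(a,B \right)} = 6 a + 4 B = 4 B + 6 a$)
$U = -64$ ($U = -1 + \left(5 - 2 \left(4 \cdot 1 + 6 \cdot 5\right)\right) = -1 + \left(5 - 2 \left(4 + 30\right)\right) = -1 + \left(5 - 68\right) = -1 - 63 = -64$)
$C{\left(g \right)} = -64$
$C^{2}{\left(E{\left(4,5 \right)} \right)} = \left(-64\right)^{2} = 4096$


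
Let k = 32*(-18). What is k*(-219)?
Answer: 126144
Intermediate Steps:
k = -576
k*(-219) = -576*(-219) = 126144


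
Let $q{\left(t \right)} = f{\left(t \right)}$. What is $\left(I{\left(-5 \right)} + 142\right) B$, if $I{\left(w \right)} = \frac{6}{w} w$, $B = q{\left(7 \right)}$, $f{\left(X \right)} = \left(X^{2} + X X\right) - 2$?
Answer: $14208$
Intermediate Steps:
$f{\left(X \right)} = -2 + 2 X^{2}$ ($f{\left(X \right)} = \left(X^{2} + X^{2}\right) - 2 = 2 X^{2} - 2 = -2 + 2 X^{2}$)
$q{\left(t \right)} = -2 + 2 t^{2}$
$B = 96$ ($B = -2 + 2 \cdot 7^{2} = -2 + 2 \cdot 49 = -2 + 98 = 96$)
$I{\left(w \right)} = 6$
$\left(I{\left(-5 \right)} + 142\right) B = \left(6 + 142\right) 96 = 148 \cdot 96 = 14208$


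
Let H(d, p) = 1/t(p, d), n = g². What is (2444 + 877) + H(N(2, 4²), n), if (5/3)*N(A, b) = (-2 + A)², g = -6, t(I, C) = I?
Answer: 119557/36 ≈ 3321.0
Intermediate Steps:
n = 36 (n = (-6)² = 36)
N(A, b) = 3*(-2 + A)²/5
H(d, p) = 1/p
(2444 + 877) + H(N(2, 4²), n) = (2444 + 877) + 1/36 = 3321 + 1/36 = 119557/36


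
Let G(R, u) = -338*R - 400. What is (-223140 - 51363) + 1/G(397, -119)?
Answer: -36944260759/134586 ≈ -2.7450e+5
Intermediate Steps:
G(R, u) = -400 - 338*R
(-223140 - 51363) + 1/G(397, -119) = (-223140 - 51363) + 1/(-400 - 338*397) = -274503 + 1/(-400 - 134186) = -274503 + 1/(-134586) = -274503 - 1/134586 = -36944260759/134586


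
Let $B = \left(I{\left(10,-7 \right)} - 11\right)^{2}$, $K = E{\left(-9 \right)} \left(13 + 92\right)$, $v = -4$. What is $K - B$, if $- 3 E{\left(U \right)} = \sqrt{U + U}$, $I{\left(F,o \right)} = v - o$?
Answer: $-64 - 105 i \sqrt{2} \approx -64.0 - 148.49 i$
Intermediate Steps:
$I{\left(F,o \right)} = -4 - o$
$E{\left(U \right)} = - \frac{\sqrt{2} \sqrt{U}}{3}$ ($E{\left(U \right)} = - \frac{\sqrt{U + U}}{3} = - \frac{\sqrt{2 U}}{3} = - \frac{\sqrt{2} \sqrt{U}}{3}$)
$K = - 105 i \sqrt{2}$ ($K = - \frac{\sqrt{2} \sqrt{-9}}{3} \left(13 + 92\right) = - \frac{\sqrt{2} \cdot 3 i}{3} \cdot 105 = - i \sqrt{2} \cdot 105 = - 105 i \sqrt{2} \approx - 148.49 i$)
$B = 64$ ($B = \left(\left(-4 - -7\right) - 11\right)^{2} = \left(\left(-4 + 7\right) - 11\right)^{2} = \left(3 - 11\right)^{2} = \left(-8\right)^{2} = 64$)
$K - B = - 105 i \sqrt{2} - 64 = -64 - 105 i \sqrt{2}$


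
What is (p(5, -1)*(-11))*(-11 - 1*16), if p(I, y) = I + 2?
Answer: 2079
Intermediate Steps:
p(I, y) = 2 + I
(p(5, -1)*(-11))*(-11 - 1*16) = ((2 + 5)*(-11))*(-11 - 1*16) = (7*(-11))*(-11 - 16) = -77*(-27) = 2079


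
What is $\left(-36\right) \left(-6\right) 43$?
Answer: $9288$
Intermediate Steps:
$\left(-36\right) \left(-6\right) 43 = 216 \cdot 43 = 9288$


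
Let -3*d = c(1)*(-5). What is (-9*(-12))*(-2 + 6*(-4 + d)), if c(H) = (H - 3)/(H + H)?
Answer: -3888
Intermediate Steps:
c(H) = (-3 + H)/(2*H) (c(H) = (-3 + H)/((2*H)) = (-3 + H)*(1/(2*H)) = (-3 + H)/(2*H))
d = -5/3 (d = -(1/2)*(-3 + 1)/1*(-5)/3 = -(1/2)*1*(-2)*(-5)/3 = -(-1)*(-5)/3 = -1/3*5 = -5/3 ≈ -1.6667)
(-9*(-12))*(-2 + 6*(-4 + d)) = (-9*(-12))*(-2 + 6*(-4 - 5/3)) = 108*(-2 + 6*(-17/3)) = 108*(-2 - 34) = 108*(-36) = -3888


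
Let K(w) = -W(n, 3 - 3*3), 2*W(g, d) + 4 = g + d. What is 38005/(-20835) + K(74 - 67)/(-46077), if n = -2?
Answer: -116752093/64000953 ≈ -1.8242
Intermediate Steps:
W(g, d) = -2 + d/2 + g/2 (W(g, d) = -2 + (g + d)/2 = -2 + (d + g)/2 = -2 + (d/2 + g/2) = -2 + d/2 + g/2)
K(w) = 6 (K(w) = -(-2 + (3 - 3*3)/2 + (1/2)*(-2)) = -(-2 + (3 - 9)/2 - 1) = -(-2 + (1/2)*(-6) - 1) = -(-2 - 3 - 1) = -1*(-6) = 6)
38005/(-20835) + K(74 - 67)/(-46077) = 38005/(-20835) + 6/(-46077) = 38005*(-1/20835) + 6*(-1/46077) = -7601/4167 - 2/15359 = -116752093/64000953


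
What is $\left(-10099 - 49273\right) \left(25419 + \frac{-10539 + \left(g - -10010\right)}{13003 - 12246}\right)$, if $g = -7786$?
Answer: $- \frac{1141953210896}{757} \approx -1.5085 \cdot 10^{9}$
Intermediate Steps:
$\left(-10099 - 49273\right) \left(25419 + \frac{-10539 + \left(g - -10010\right)}{13003 - 12246}\right) = \left(-10099 - 49273\right) \left(25419 + \frac{-10539 - -2224}{13003 - 12246}\right) = - 59372 \left(25419 + \frac{-10539 + \left(-7786 + 10010\right)}{757}\right) = - 59372 \left(25419 + \left(-10539 + 2224\right) \frac{1}{757}\right) = - 59372 \left(25419 - \frac{8315}{757}\right) = \left(-59372\right) \frac{19233868}{757} = - \frac{1141953210896}{757}$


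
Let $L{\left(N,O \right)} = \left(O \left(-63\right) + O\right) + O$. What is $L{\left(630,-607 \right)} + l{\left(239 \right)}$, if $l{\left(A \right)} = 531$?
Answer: $37558$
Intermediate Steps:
$L{\left(N,O \right)} = - 61 O$ ($L{\left(N,O \right)} = \left(- 63 O + O\right) + O = - 62 O + O = - 61 O$)
$L{\left(630,-607 \right)} + l{\left(239 \right)} = \left(-61\right) \left(-607\right) + 531 = 37027 + 531 = 37558$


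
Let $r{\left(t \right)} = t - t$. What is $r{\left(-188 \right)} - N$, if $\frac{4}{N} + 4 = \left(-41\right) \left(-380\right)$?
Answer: $- \frac{1}{3894} \approx -0.00025681$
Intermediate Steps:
$r{\left(t \right)} = 0$
$N = \frac{1}{3894}$ ($N = \frac{4}{-4 - -15580} = \frac{4}{-4 + 15580} = \frac{4}{15576} = 4 \cdot \frac{1}{15576} = \frac{1}{3894} \approx 0.00025681$)
$r{\left(-188 \right)} - N = 0 - \frac{1}{3894} = - \frac{1}{3894}$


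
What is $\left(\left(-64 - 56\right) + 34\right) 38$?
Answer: $-3268$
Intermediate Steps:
$\left(\left(-64 - 56\right) + 34\right) 38 = \left(-120 + 34\right) 38 = \left(-86\right) 38 = -3268$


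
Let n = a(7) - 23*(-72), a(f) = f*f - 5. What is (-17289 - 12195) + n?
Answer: -27784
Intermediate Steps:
a(f) = -5 + f² (a(f) = f² - 5 = -5 + f²)
n = 1700 (n = (-5 + 7²) - 23*(-72) = (-5 + 49) + 1656 = 44 + 1656 = 1700)
(-17289 - 12195) + n = (-17289 - 12195) + 1700 = -29484 + 1700 = -27784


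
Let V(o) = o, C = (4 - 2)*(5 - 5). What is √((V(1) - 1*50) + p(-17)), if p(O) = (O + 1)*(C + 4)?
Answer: I*√113 ≈ 10.63*I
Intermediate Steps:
C = 0 (C = 2*0 = 0)
p(O) = 4 + 4*O (p(O) = (O + 1)*(0 + 4) = (1 + O)*4 = 4 + 4*O)
√((V(1) - 1*50) + p(-17)) = √((1 - 1*50) + (4 + 4*(-17))) = √((1 - 50) + (4 - 68)) = √(-49 - 64) = √(-113) = I*√113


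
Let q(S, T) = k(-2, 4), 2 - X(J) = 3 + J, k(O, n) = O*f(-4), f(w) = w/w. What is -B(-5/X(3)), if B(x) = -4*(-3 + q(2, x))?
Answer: -20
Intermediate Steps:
f(w) = 1
k(O, n) = O (k(O, n) = O*1 = O)
X(J) = -1 - J (X(J) = 2 - (3 + J) = 2 + (-3 - J) = -1 - J)
q(S, T) = -2
B(x) = 20 (B(x) = -4*(-3 - 2) = -4*(-5) = 20)
-B(-5/X(3)) = -1*20 = -20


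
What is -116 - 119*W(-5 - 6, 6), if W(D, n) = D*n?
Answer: 7738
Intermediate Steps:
-116 - 119*W(-5 - 6, 6) = -116 - 119*(-5 - 6)*6 = -116 - (-1309)*6 = -116 - 119*(-66) = -116 + 7854 = 7738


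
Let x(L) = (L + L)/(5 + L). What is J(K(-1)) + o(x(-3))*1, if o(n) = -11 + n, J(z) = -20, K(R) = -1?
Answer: -34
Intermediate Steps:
x(L) = 2*L/(5 + L) (x(L) = (2*L)/(5 + L) = 2*L/(5 + L))
J(K(-1)) + o(x(-3))*1 = -20 + (-11 + 2*(-3)/(5 - 3))*1 = -20 + (-11 + 2*(-3)/2)*1 = -20 + (-11 + 2*(-3)*(½))*1 = -20 + (-11 - 3)*1 = -20 - 14*1 = -20 - 14 = -34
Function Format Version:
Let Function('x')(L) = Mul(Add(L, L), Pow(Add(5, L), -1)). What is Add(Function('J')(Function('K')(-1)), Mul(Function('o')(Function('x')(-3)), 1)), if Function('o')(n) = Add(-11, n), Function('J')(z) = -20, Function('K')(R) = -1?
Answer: -34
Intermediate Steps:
Function('x')(L) = Mul(2, L, Pow(Add(5, L), -1)) (Function('x')(L) = Mul(Mul(2, L), Pow(Add(5, L), -1)) = Mul(2, L, Pow(Add(5, L), -1)))
Add(Function('J')(Function('K')(-1)), Mul(Function('o')(Function('x')(-3)), 1)) = Add(-20, Mul(Add(-11, Mul(2, -3, Pow(Add(5, -3), -1))), 1)) = Add(-20, Mul(Add(-11, Mul(2, -3, Pow(2, -1))), 1)) = Add(-20, Mul(Add(-11, Mul(2, -3, Rational(1, 2))), 1)) = Add(-20, Mul(Add(-11, -3), 1)) = Add(-20, Mul(-14, 1)) = Add(-20, -14) = -34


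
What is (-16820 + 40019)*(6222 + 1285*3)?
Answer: 233776323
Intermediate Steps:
(-16820 + 40019)*(6222 + 1285*3) = 23199*(6222 + 3855) = 23199*10077 = 233776323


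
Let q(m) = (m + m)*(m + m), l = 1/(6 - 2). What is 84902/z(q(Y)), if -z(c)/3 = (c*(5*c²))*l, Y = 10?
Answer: -42451/120000000 ≈ -0.00035376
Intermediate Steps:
l = ¼ (l = 1/4 = ¼ ≈ 0.25000)
q(m) = 4*m² (q(m) = (2*m)*(2*m) = 4*m²)
z(c) = -15*c³/4 (z(c) = -3*c*(5*c²)/4 = -3*5*c³/4 = -15*c³/4)
84902/z(q(Y)) = 84902/((-15*(4*10²)³/4)) = 84902/((-15*(4*100)³/4)) = 84902/((-15/4*400³)) = 84902/((-15/4*64000000)) = 84902/(-240000000) = 84902*(-1/240000000) = -42451/120000000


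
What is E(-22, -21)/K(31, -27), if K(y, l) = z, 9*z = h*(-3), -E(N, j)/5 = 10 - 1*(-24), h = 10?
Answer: 51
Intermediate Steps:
E(N, j) = -170 (E(N, j) = -5*(10 - 1*(-24)) = -5*(10 + 24) = -5*34 = -170)
z = -10/3 (z = (10*(-3))/9 = (⅑)*(-30) = -10/3 ≈ -3.3333)
K(y, l) = -10/3
E(-22, -21)/K(31, -27) = -170/(-10/3) = -170*(-3/10) = 51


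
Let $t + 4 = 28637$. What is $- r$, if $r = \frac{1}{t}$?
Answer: $- \frac{1}{28633} \approx -3.4925 \cdot 10^{-5}$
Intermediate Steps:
$t = 28633$ ($t = -4 + 28637 = 28633$)
$r = \frac{1}{28633} \approx 3.4925 \cdot 10^{-5}$
$- r = \left(-1\right) \frac{1}{28633} = - \frac{1}{28633}$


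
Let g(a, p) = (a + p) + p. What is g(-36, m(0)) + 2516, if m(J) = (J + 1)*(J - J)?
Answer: 2480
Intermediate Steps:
m(J) = 0 (m(J) = (1 + J)*0 = 0)
g(a, p) = a + 2*p
g(-36, m(0)) + 2516 = (-36 + 2*0) + 2516 = (-36 + 0) + 2516 = -36 + 2516 = 2480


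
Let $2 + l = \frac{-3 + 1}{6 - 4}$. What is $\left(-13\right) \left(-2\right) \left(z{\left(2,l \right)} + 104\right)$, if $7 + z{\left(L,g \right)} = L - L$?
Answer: $2522$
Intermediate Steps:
$l = -3$ ($l = -2 + \frac{-3 + 1}{6 - 4} = -2 - \frac{2}{2} = -2 - 1 = -3$)
$z{\left(L,g \right)} = -7$ ($z{\left(L,g \right)} = -7 + \left(L - L\right) = -7 + 0 = -7$)
$\left(-13\right) \left(-2\right) \left(z{\left(2,l \right)} + 104\right) = \left(-13\right) \left(-2\right) \left(-7 + 104\right) = 26 \cdot 97 = 2522$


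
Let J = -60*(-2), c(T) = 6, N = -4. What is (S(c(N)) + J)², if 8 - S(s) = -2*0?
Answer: 16384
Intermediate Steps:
J = 120
S(s) = 8 (S(s) = 8 - (-2)*0 = 8 - 1*0 = 8 + 0 = 8)
(S(c(N)) + J)² = (8 + 120)² = 128² = 16384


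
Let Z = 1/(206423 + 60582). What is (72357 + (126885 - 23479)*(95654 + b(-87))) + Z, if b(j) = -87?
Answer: 2638616451620796/267005 ≈ 9.8823e+9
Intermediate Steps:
Z = 1/267005 ≈ 3.7452e-6
(72357 + (126885 - 23479)*(95654 + b(-87))) + Z = (72357 + (126885 - 23479)*(95654 - 87)) + 1/267005 = (72357 + 103406*95567) + 1/267005 = (72357 + 9882201202) + 1/267005 = 9882273559 + 1/267005 = 2638616451620796/267005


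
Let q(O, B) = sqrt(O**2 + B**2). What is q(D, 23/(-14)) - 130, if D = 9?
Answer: -130 + sqrt(16405)/14 ≈ -120.85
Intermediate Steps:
q(O, B) = sqrt(B**2 + O**2)
q(D, 23/(-14)) - 130 = sqrt((23/(-14))**2 + 9**2) - 130 = sqrt((23*(-1/14))**2 + 81) - 130 = sqrt((-23/14)**2 + 81) - 130 = sqrt(529/196 + 81) - 130 = sqrt(16405/196) - 130 = sqrt(16405)/14 - 130 = -130 + sqrt(16405)/14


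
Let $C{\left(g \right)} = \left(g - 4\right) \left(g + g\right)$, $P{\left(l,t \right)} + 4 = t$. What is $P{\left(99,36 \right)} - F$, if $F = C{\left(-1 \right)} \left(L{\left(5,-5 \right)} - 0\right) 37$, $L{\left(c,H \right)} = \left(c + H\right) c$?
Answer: $32$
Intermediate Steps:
$L{\left(c,H \right)} = c \left(H + c\right)$ ($L{\left(c,H \right)} = \left(H + c\right) c = c \left(H + c\right)$)
$P{\left(l,t \right)} = -4 + t$
$C{\left(g \right)} = 2 g \left(-4 + g\right)$ ($C{\left(g \right)} = \left(-4 + g\right) 2 g = 2 g \left(-4 + g\right)$)
$F = 0$ ($F = 2 \left(-1\right) \left(-4 - 1\right) \left(5 \left(-5 + 5\right) - 0\right) 37 = 2 \left(-1\right) \left(-5\right) \left(5 \cdot 0 + 0\right) 37 = 10 \left(0 + 0\right) 37 = 10 \cdot 0 \cdot 37 = 0 \cdot 37 = 0$)
$P{\left(99,36 \right)} - F = \left(-4 + 36\right) - 0 = 32 + 0 = 32$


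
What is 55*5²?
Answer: 1375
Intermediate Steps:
55*5² = 55*25 = 1375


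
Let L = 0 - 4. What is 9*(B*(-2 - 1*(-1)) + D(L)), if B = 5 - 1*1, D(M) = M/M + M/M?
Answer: -18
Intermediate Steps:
L = -4
D(M) = 2 (D(M) = 1 + 1 = 2)
B = 4 (B = 5 - 1 = 4)
9*(B*(-2 - 1*(-1)) + D(L)) = 9*(4*(-2 - 1*(-1)) + 2) = 9*(4*(-2 + 1) + 2) = 9*(4*(-1) + 2) = 9*(-4 + 2) = 9*(-2) = -18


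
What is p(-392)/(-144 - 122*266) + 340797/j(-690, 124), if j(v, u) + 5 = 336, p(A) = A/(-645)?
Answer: 1791264783247/1739770755 ≈ 1029.6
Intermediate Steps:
p(A) = -A/645 (p(A) = A*(-1/645) = -A/645)
j(v, u) = 331 (j(v, u) = -5 + 336 = 331)
p(-392)/(-144 - 122*266) + 340797/j(-690, 124) = (-1/645*(-392))/(-144 - 122*266) + 340797/331 = 392/(645*(-144 - 32452)) + 340797*(1/331) = (392/645)/(-32596) + 340797/331 = (392/645)*(-1/32596) + 340797/331 = -98/5256105 + 340797/331 = 1791264783247/1739770755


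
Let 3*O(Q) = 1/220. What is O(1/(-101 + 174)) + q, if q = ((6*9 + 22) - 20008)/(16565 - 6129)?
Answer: -3286171/1721940 ≈ -1.9084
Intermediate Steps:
O(Q) = 1/660 (O(Q) = (⅓)/220 = (⅓)*(1/220) = 1/660)
q = -4983/2609 (q = ((54 + 22) - 20008)/10436 = (76 - 20008)*(1/10436) = -19932*1/10436 = -4983/2609 ≈ -1.9099)
O(1/(-101 + 174)) + q = 1/660 - 4983/2609 = -3286171/1721940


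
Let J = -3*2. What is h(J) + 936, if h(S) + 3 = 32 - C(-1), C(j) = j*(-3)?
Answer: 962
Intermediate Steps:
C(j) = -3*j
J = -6
h(S) = 26 (h(S) = -3 + (32 - (-3)*(-1)) = -3 + (32 - 1*3) = -3 + (32 - 3) = -3 + 29 = 26)
h(J) + 936 = 26 + 936 = 962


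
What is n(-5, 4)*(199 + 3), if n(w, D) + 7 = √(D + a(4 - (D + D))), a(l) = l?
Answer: -1414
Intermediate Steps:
n(w, D) = -7 + √(4 - D) (n(w, D) = -7 + √(D + (4 - (D + D))) = -7 + √(D + (4 - 2*D)) = -7 + √(4 - D))
n(-5, 4)*(199 + 3) = (-7 + √(4 - 1*4))*(199 + 3) = (-7 + √(4 - 4))*202 = (-7 + √0)*202 = (-7 + 0)*202 = -7*202 = -1414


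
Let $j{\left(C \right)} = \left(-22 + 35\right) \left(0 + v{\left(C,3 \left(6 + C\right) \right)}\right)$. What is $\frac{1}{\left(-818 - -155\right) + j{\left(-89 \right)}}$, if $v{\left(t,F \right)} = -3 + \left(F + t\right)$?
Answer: $- \frac{1}{5096} \approx -0.00019623$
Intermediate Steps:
$v{\left(t,F \right)} = -3 + F + t$
$j{\left(C \right)} = 195 + 52 C$ ($j{\left(C \right)} = \left(-22 + 35\right) \left(0 + \left(-3 + 3 \left(6 + C\right) + C\right)\right) = 13 \left(0 + \left(-3 + \left(18 + 3 C\right) + C\right)\right) = 13 \left(0 + \left(15 + 4 C\right)\right) = 13 \left(15 + 4 C\right) = 195 + 52 C$)
$\frac{1}{\left(-818 - -155\right) + j{\left(-89 \right)}} = \frac{1}{\left(-818 - -155\right) + \left(195 + 52 \left(-89\right)\right)} = \frac{1}{\left(-818 + \left(-1492 + 1647\right)\right) + \left(195 - 4628\right)} = \frac{1}{\left(-818 + 155\right) - 4433} = \frac{1}{-663 - 4433} = \frac{1}{-5096} = - \frac{1}{5096}$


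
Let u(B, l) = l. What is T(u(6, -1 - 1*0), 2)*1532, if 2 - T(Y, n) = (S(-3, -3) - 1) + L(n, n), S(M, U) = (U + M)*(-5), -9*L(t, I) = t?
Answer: -369212/9 ≈ -41024.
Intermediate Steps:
L(t, I) = -t/9
S(M, U) = -5*M - 5*U (S(M, U) = (M + U)*(-5) = -5*M - 5*U)
T(Y, n) = -27 + n/9 (T(Y, n) = 2 - (((-5*(-3) - 5*(-3)) - 1) - n/9) = 2 - (((15 + 15) - 1) - n/9) = 2 - ((30 - 1) - n/9) = 2 - (29 - n/9) = 2 + (-29 + n/9) = -27 + n/9)
T(u(6, -1 - 1*0), 2)*1532 = (-27 + (⅑)*2)*1532 = (-27 + 2/9)*1532 = -241/9*1532 = -369212/9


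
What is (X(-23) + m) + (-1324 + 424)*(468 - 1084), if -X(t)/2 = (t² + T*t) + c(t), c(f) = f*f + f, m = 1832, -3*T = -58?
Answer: 1665154/3 ≈ 5.5505e+5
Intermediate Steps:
T = 58/3 (T = -⅓*(-58) = 58/3 ≈ 19.333)
c(f) = f + f² (c(f) = f² + f = f + f²)
X(t) = -2*t² - 116*t/3 - 2*t*(1 + t) (X(t) = -2*((t² + 58*t/3) + t*(1 + t)) = -2*(t² + 58*t/3 + t*(1 + t)) = -2*t² - 116*t/3 - 2*t*(1 + t))
(X(-23) + m) + (-1324 + 424)*(468 - 1084) = ((⅔)*(-23)*(-61 - 6*(-23)) + 1832) + (-1324 + 424)*(468 - 1084) = ((⅔)*(-23)*(-61 + 138) + 1832) - 900*(-616) = ((⅔)*(-23)*77 + 1832) + 554400 = (-3542/3 + 1832) + 554400 = 1954/3 + 554400 = 1665154/3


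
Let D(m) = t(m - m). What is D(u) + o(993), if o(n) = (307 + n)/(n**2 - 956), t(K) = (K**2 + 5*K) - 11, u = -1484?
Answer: -10834723/985093 ≈ -10.999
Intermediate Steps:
t(K) = -11 + K**2 + 5*K
D(m) = -11 (D(m) = -11 + (m - m)**2 + 5*(m - m) = -11 + 0**2 + 5*0 = -11 + 0 + 0 = -11)
o(n) = (307 + n)/(-956 + n**2)
D(u) + o(993) = -11 + (307 + 993)/(-956 + 993**2) = -11 + 1300/(-956 + 986049) = -11 + 1300/985093 = -10834723/985093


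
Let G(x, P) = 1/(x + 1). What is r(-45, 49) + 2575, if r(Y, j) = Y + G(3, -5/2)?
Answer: 10121/4 ≈ 2530.3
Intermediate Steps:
G(x, P) = 1/(1 + x)
r(Y, j) = 1/4 + Y (r(Y, j) = Y + 1/(1 + 3) = Y + 1/4 = 1/4 + Y)
r(-45, 49) + 2575 = (1/4 - 45) + 2575 = -179/4 + 2575 = 10121/4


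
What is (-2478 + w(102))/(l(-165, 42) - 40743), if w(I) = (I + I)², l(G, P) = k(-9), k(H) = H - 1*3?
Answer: -1186/1235 ≈ -0.96032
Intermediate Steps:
k(H) = -3 + H (k(H) = H - 3 = -3 + H)
l(G, P) = -12 (l(G, P) = -3 - 9 = -12)
w(I) = 4*I² (w(I) = (2*I)² = 4*I²)
(-2478 + w(102))/(l(-165, 42) - 40743) = (-2478 + 4*102²)/(-12 - 40743) = (-2478 + 4*10404)/(-40755) = (-2478 + 41616)*(-1/40755) = 39138*(-1/40755) = -1186/1235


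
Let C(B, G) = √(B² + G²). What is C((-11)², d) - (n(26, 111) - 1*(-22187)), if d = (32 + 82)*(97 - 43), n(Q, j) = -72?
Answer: -22115 + √37910977 ≈ -15958.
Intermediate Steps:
d = 6156 (d = 114*54 = 6156)
C((-11)², d) - (n(26, 111) - 1*(-22187)) = √(((-11)²)² + 6156²) - (-72 - 1*(-22187)) = √(121² + 37896336) - (-72 + 22187) = √(14641 + 37896336) - 1*22115 = √37910977 - 22115 = -22115 + √37910977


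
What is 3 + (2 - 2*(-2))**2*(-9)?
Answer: -321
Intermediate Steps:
3 + (2 - 2*(-2))**2*(-9) = 3 + (2 + 4)**2*(-9) = 3 + 6**2*(-9) = 3 + 36*(-9) = 3 - 324 = -321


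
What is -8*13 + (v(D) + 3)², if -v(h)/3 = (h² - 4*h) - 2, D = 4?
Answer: -23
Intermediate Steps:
v(h) = 6 - 3*h² + 12*h (v(h) = -3*((h² - 4*h) - 2) = -3*(-2 + h² - 4*h) = 6 - 3*h² + 12*h)
-8*13 + (v(D) + 3)² = -8*13 + ((6 - 3*4² + 12*4) + 3)² = -104 + ((6 - 3*16 + 48) + 3)² = -104 + ((6 - 48 + 48) + 3)² = -104 + (6 + 3)² = -104 + 9² = -104 + 81 = -23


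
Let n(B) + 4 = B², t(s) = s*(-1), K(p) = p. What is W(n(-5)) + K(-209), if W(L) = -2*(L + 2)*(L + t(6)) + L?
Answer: -878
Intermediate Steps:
t(s) = -s
n(B) = -4 + B²
W(L) = L - 2*(-6 + L)*(2 + L) (W(L) = -2*(L + 2)*(L - 1*6) + L = -2*(2 + L)*(L - 6) + L = -2*(2 + L)*(-6 + L) + L = -2*(-6 + L)*(2 + L) + L = L - 2*(-6 + L)*(2 + L))
W(n(-5)) + K(-209) = (24 - 2*(-4 + (-5)²)² + 9*(-4 + (-5)²)) - 209 = (24 - 2*(-4 + 25)² + 9*(-4 + 25)) - 209 = (24 - 2*21² + 9*21) - 209 = (24 - 2*441 + 189) - 209 = (24 - 882 + 189) - 209 = -669 - 209 = -878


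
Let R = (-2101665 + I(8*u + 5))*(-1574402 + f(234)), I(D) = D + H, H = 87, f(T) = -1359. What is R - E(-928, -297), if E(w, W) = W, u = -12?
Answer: 3311728045406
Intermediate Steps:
I(D) = 87 + D (I(D) = D + 87 = 87 + D)
R = 3311728045109 (R = (-2101665 + (87 + (8*(-12) + 5)))*(-1574402 - 1359) = (-2101665 + (87 + (-96 + 5)))*(-1575761) = (-2101665 + (87 - 91))*(-1575761) = (-2101665 - 4)*(-1575761) = -2101669*(-1575761) = 3311728045109)
R - E(-928, -297) = 3311728045109 - 1*(-297) = 3311728045109 + 297 = 3311728045406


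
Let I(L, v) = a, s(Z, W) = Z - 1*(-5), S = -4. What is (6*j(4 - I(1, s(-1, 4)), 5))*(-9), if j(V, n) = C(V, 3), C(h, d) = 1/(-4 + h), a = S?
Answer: -27/2 ≈ -13.500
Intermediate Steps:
s(Z, W) = 5 + Z (s(Z, W) = Z + 5 = 5 + Z)
a = -4
I(L, v) = -4
j(V, n) = 1/(-4 + V)
(6*j(4 - I(1, s(-1, 4)), 5))*(-9) = (6/(-4 + (4 - 1*(-4))))*(-9) = (6/(-4 + (4 + 4)))*(-9) = (6/(-4 + 8))*(-9) = (6/4)*(-9) = (6*(1/4))*(-9) = (3/2)*(-9) = -27/2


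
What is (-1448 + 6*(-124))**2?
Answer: 4804864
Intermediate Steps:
(-1448 + 6*(-124))**2 = (-1448 - 744)**2 = (-2192)**2 = 4804864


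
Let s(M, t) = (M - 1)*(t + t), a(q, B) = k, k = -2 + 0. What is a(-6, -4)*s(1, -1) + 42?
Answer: 42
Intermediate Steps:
k = -2
a(q, B) = -2
s(M, t) = 2*t*(-1 + M) (s(M, t) = (-1 + M)*(2*t) = 2*t*(-1 + M))
a(-6, -4)*s(1, -1) + 42 = -4*(-1)*(-1 + 1) + 42 = -4*(-1)*0 + 42 = -2*0 + 42 = 0 + 42 = 42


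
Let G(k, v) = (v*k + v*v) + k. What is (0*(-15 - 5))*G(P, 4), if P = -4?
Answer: 0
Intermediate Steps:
G(k, v) = k + v**2 + k*v (G(k, v) = (k*v + v**2) + k = (v**2 + k*v) + k = k + v**2 + k*v)
(0*(-15 - 5))*G(P, 4) = (0*(-15 - 5))*(-4 + 4**2 - 4*4) = (0*(-20))*(-4 + 16 - 16) = 0*(-4) = 0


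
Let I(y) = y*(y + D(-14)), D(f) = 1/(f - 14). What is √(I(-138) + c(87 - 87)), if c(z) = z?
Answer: √3733590/14 ≈ 138.02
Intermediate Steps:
D(f) = 1/(-14 + f)
I(y) = y*(-1/28 + y) (I(y) = y*(y + 1/(-14 - 14)) = y*(y + 1/(-28)) = y*(y - 1/28) = y*(-1/28 + y))
√(I(-138) + c(87 - 87)) = √(-138*(-1/28 - 138) + (87 - 87)) = √(-138*(-3865/28) + 0) = √(266685/14 + 0) = √(266685/14) = √3733590/14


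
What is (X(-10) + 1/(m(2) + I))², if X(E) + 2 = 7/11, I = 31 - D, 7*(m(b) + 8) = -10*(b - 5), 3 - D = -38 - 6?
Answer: 4609609/2304324 ≈ 2.0004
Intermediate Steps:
D = 47 (D = 3 - (-38 - 6) = 3 - 1*(-44) = 3 + 44 = 47)
m(b) = -6/7 - 10*b/7 (m(b) = -8 + (-10*(b - 5))/7 = -8 + (-10*(-5 + b))/7 = -8 + (50 - 10*b)/7 = -8 + (50/7 - 10*b/7) = -6/7 - 10*b/7)
I = -16 (I = 31 - 1*47 = 31 - 47 = -16)
X(E) = -15/11 (X(E) = -2 + 7/11 = -15/11)
(X(-10) + 1/(m(2) + I))² = (-15/11 + 1/((-6/7 - 10/7*2) - 16))² = (-15/11 + 1/((-6/7 - 20/7) - 16))² = (-15/11 + 1/(-26/7 - 16))² = (-15/11 + 1/(-138/7))² = (-15/11 - 7/138)² = (-2147/1518)² = 4609609/2304324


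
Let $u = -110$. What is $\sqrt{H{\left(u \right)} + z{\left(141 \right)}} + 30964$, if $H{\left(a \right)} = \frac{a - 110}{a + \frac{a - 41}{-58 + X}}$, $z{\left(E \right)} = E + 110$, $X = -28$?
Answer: $30964 + \frac{7 \sqrt{447492939}}{9309} \approx 30980.0$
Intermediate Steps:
$z{\left(E \right)} = 110 + E$
$H{\left(a \right)} = \frac{-110 + a}{\frac{41}{86} + \frac{85 a}{86}}$ ($H{\left(a \right)} = \frac{a - 110}{a + \frac{a - 41}{-58 - 28}} = \frac{-110 + a}{a + \frac{-41 + a}{-86}} = \frac{-110 + a}{a + \left(-41 + a\right) \left(- \frac{1}{86}\right)} = \frac{-110 + a}{a - \left(- \frac{41}{86} + \frac{a}{86}\right)} = \frac{-110 + a}{\frac{41}{86} + \frac{85 a}{86}}$)
$\sqrt{H{\left(u \right)} + z{\left(141 \right)}} + 30964 = \sqrt{\frac{86 \left(-110 - 110\right)}{41 + 85 \left(-110\right)} + \left(110 + 141\right)} + 30964 = \sqrt{86 \frac{1}{41 - 9350} \left(-220\right) + 251} + 30964 = \sqrt{86 \frac{1}{-9309} \left(-220\right) + 251} + 30964 = \sqrt{86 \left(- \frac{1}{9309}\right) \left(-220\right) + 251} + 30964 = \sqrt{\frac{18920}{9309} + 251} + 30964 = \sqrt{\frac{2355479}{9309}} + 30964 = \frac{7 \sqrt{447492939}}{9309} + 30964 = 30964 + \frac{7 \sqrt{447492939}}{9309}$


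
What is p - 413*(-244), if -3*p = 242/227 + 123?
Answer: 68597569/681 ≈ 1.0073e+5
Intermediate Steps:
p = -28163/681 (p = -(242/227 + 123)/3 = -⅓*28163/227 = -28163/681 ≈ -41.355)
p - 413*(-244) = -28163/681 - 413*(-244) = -28163/681 + 100772 = 68597569/681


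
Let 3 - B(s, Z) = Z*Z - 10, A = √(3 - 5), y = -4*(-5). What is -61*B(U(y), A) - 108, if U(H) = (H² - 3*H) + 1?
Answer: -1023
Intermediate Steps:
y = 20
A = I*√2 (A = √(-2) = I*√2 ≈ 1.4142*I)
U(H) = 1 + H² - 3*H
B(s, Z) = 13 - Z² (B(s, Z) = 3 - (Z*Z - 10) = 3 - (Z² - 10) = 3 - (-10 + Z²) = 3 + (10 - Z²) = 13 - Z²)
-61*B(U(y), A) - 108 = -61*(13 - (I*√2)²) - 108 = -61*(13 - 1*(-2)) - 108 = -61*(13 + 2) - 108 = -61*15 - 108 = -915 - 108 = -1023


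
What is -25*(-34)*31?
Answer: 26350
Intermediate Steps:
-25*(-34)*31 = 850*31 = 26350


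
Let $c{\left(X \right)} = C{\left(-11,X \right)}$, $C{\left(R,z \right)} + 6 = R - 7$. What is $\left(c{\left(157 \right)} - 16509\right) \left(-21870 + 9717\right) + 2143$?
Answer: $200927692$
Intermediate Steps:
$C{\left(R,z \right)} = -13 + R$ ($C{\left(R,z \right)} = -6 + \left(R - 7\right) = -6 + \left(-7 + R\right) = -13 + R$)
$c{\left(X \right)} = -24$ ($c{\left(X \right)} = -13 - 11 = -24$)
$\left(c{\left(157 \right)} - 16509\right) \left(-21870 + 9717\right) + 2143 = \left(-24 - 16509\right) \left(-21870 + 9717\right) + 2143 = \left(-16533\right) \left(-12153\right) + 2143 = 200925549 + 2143 = 200927692$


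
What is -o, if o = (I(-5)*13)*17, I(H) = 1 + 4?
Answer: -1105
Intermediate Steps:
I(H) = 5
o = 1105 (o = (5*13)*17 = 65*17 = 1105)
-o = -1*1105 = -1105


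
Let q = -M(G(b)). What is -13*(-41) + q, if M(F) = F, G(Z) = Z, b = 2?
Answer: 531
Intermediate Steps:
q = -2 (q = -1*2 = -2)
-13*(-41) + q = -13*(-41) - 2 = 533 - 2 = 531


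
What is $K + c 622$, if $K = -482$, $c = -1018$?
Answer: $-633678$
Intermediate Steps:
$K + c 622 = -482 - 633196 = -633678$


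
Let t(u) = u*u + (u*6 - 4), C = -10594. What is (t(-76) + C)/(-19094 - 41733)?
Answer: 406/4679 ≈ 0.086771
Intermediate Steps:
t(u) = -4 + u² + 6*u (t(u) = u² + (6*u - 4) = u² + (-4 + 6*u) = -4 + u² + 6*u)
(t(-76) + C)/(-19094 - 41733) = ((-4 + (-76)² + 6*(-76)) - 10594)/(-19094 - 41733) = ((-4 + 5776 - 456) - 10594)/(-60827) = (5316 - 10594)*(-1/60827) = -5278*(-1/60827) = 406/4679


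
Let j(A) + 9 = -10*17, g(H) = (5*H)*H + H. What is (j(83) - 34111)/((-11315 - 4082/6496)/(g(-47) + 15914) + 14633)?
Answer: -999098311680/426345450749 ≈ -2.3434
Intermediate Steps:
g(H) = H + 5*H² (g(H) = 5*H² + H = H + 5*H²)
j(A) = -179 (j(A) = -9 - 10*17 = -9 - 170 = -179)
(j(83) - 34111)/((-11315 - 4082/6496)/(g(-47) + 15914) + 14633) = (-179 - 34111)/((-11315 - 4082/6496)/(-47*(1 + 5*(-47)) + 15914) + 14633) = -34290/((-11315 - 4082*1/6496)/(-47*(1 - 235) + 15914) + 14633) = -34290/((-11315 - 2041/3248)/(-47*(-234) + 15914) + 14633) = -34290/(-36753161/(3248*(10998 + 15914)) + 14633) = -34290/(-36753161/3248/26912 + 14633) = -34290/(-36753161/3248*1/26912 + 14633) = -34290/(-36753161/87410176 + 14633) = -34290/1279036352247/87410176 = -34290*87410176/1279036352247 = -999098311680/426345450749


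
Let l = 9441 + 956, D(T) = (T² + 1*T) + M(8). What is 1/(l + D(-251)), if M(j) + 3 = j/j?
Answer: 1/73145 ≈ 1.3671e-5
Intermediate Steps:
M(j) = -2 (M(j) = -3 + j/j = -3 + 1 = -2)
D(T) = -2 + T + T² (D(T) = (T² + 1*T) - 2 = (T² + T) - 2 = (T + T²) - 2 = -2 + T + T²)
l = 10397
1/(l + D(-251)) = 1/(10397 + (-2 - 251 + (-251)²)) = 1/(10397 + (-2 - 251 + 63001)) = 1/(10397 + 62748) = 1/73145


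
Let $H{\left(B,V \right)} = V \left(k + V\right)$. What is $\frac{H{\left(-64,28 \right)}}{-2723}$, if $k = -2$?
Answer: $- \frac{104}{389} \approx -0.26735$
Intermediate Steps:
$H{\left(B,V \right)} = V \left(-2 + V\right)$
$\frac{H{\left(-64,28 \right)}}{-2723} = \frac{28 \left(-2 + 28\right)}{-2723} = 28 \cdot 26 \left(- \frac{1}{2723}\right) = 728 \left(- \frac{1}{2723}\right) = - \frac{104}{389}$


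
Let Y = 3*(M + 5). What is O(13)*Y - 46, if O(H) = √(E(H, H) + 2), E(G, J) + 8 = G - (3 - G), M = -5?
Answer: -46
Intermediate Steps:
E(G, J) = -11 + 2*G (E(G, J) = -8 + (G - (3 - G)) = -8 + (G + (-3 + G)) = -8 + (-3 + 2*G) = -11 + 2*G)
O(H) = √(-9 + 2*H) (O(H) = √((-11 + 2*H) + 2) = √(-9 + 2*H))
Y = 0 (Y = 3*(-5 + 5) = 3*0 = 0)
O(13)*Y - 46 = √(-9 + 2*13)*0 - 46 = √(-9 + 26)*0 - 46 = √17*0 - 46 = 0 - 46 = -46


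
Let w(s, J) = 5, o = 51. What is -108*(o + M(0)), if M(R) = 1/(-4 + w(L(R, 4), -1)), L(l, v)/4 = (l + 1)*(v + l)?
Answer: -5616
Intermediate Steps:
L(l, v) = 4*(1 + l)*(l + v) (L(l, v) = 4*((l + 1)*(v + l)) = 4*((1 + l)*(l + v)) = 4*(1 + l)*(l + v))
M(R) = 1 (M(R) = 1/(-4 + 5) = 1/1 = 1)
-108*(o + M(0)) = -108*(51 + 1) = -108*52 = -5616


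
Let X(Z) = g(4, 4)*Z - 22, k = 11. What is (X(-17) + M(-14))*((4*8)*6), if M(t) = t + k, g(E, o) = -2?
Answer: 1728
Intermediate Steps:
X(Z) = -22 - 2*Z (X(Z) = -2*Z - 22 = -22 - 2*Z)
M(t) = 11 + t (M(t) = t + 11 = 11 + t)
(X(-17) + M(-14))*((4*8)*6) = ((-22 - 2*(-17)) + (11 - 14))*((4*8)*6) = ((-22 + 34) - 3)*(32*6) = (12 - 3)*192 = 9*192 = 1728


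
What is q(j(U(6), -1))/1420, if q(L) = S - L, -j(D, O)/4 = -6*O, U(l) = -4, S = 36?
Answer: 3/71 ≈ 0.042253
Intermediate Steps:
j(D, O) = 24*O (j(D, O) = -(-24)*O = 24*O)
q(L) = 36 - L
q(j(U(6), -1))/1420 = (36 - 24*(-1))/1420 = (36 - 1*(-24))*(1/1420) = (36 + 24)*(1/1420) = 60*(1/1420) = 3/71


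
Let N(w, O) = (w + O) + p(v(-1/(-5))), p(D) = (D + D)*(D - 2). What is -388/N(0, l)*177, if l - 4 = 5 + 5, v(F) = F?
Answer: -429225/83 ≈ -5171.4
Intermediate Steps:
l = 14 (l = 4 + (5 + 5) = 4 + 10 = 14)
p(D) = 2*D*(-2 + D) (p(D) = (2*D)*(-2 + D) = 2*D*(-2 + D))
N(w, O) = -18/25 + O + w (N(w, O) = (w + O) + 2*(-1/(-5))*(-2 - 1/(-5)) = (O + w) + 2*(-1*(-⅕))*(-2 - 1*(-⅕)) = (O + w) + 2*(⅕)*(-2 + ⅕) = (O + w) + 2*(⅕)*(-9/5) = (O + w) - 18/25 = -18/25 + O + w)
-388/N(0, l)*177 = -388/(-18/25 + 14 + 0)*177 = -388/332/25*177 = -388*25/332*177 = -2425/83*177 = -429225/83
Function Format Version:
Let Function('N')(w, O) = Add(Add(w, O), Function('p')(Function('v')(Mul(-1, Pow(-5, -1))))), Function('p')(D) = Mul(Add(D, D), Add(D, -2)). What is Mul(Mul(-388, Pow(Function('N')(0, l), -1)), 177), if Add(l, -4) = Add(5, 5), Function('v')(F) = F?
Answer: Rational(-429225, 83) ≈ -5171.4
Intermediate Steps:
l = 14 (l = Add(4, Add(5, 5)) = Add(4, 10) = 14)
Function('p')(D) = Mul(2, D, Add(-2, D)) (Function('p')(D) = Mul(Mul(2, D), Add(-2, D)) = Mul(2, D, Add(-2, D)))
Function('N')(w, O) = Add(Rational(-18, 25), O, w) (Function('N')(w, O) = Add(Add(w, O), Mul(2, Mul(-1, Pow(-5, -1)), Add(-2, Mul(-1, Pow(-5, -1))))) = Add(Add(O, w), Mul(2, Mul(-1, Rational(-1, 5)), Add(-2, Mul(-1, Rational(-1, 5))))) = Add(Add(O, w), Mul(2, Rational(1, 5), Add(-2, Rational(1, 5)))) = Add(Add(O, w), Mul(2, Rational(1, 5), Rational(-9, 5))) = Add(Add(O, w), Rational(-18, 25)) = Add(Rational(-18, 25), O, w))
Mul(Mul(-388, Pow(Function('N')(0, l), -1)), 177) = Mul(Mul(-388, Pow(Add(Rational(-18, 25), 14, 0), -1)), 177) = Mul(Mul(-388, Pow(Rational(332, 25), -1)), 177) = Mul(Mul(-388, Rational(25, 332)), 177) = Mul(Rational(-2425, 83), 177) = Rational(-429225, 83)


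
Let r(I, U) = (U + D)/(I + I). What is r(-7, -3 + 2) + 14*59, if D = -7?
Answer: 5786/7 ≈ 826.57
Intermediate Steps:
r(I, U) = (-7 + U)/(2*I) (r(I, U) = (U - 7)/(I + I) = (-7 + U)/((2*I)) = (-7 + U)*(1/(2*I)) = (-7 + U)/(2*I))
r(-7, -3 + 2) + 14*59 = (½)*(-7 + (-3 + 2))/(-7) + 14*59 = (½)*(-⅐)*(-7 - 1) + 826 = (½)*(-⅐)*(-8) + 826 = 4/7 + 826 = 5786/7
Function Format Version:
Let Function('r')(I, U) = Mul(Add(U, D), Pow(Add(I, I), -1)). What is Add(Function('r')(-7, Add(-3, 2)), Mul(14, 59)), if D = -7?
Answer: Rational(5786, 7) ≈ 826.57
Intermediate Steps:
Function('r')(I, U) = Mul(Rational(1, 2), Pow(I, -1), Add(-7, U)) (Function('r')(I, U) = Mul(Add(U, -7), Pow(Add(I, I), -1)) = Mul(Add(-7, U), Pow(Mul(2, I), -1)) = Mul(Add(-7, U), Mul(Rational(1, 2), Pow(I, -1))) = Mul(Rational(1, 2), Pow(I, -1), Add(-7, U)))
Add(Function('r')(-7, Add(-3, 2)), Mul(14, 59)) = Add(Mul(Rational(1, 2), Pow(-7, -1), Add(-7, Add(-3, 2))), Mul(14, 59)) = Add(Mul(Rational(1, 2), Rational(-1, 7), Add(-7, -1)), 826) = Add(Mul(Rational(1, 2), Rational(-1, 7), -8), 826) = Add(Rational(4, 7), 826) = Rational(5786, 7)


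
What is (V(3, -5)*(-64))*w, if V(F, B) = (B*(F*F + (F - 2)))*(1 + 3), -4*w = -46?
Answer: 147200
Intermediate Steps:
w = 23/2 (w = -¼*(-46) = 23/2 ≈ 11.500)
V(F, B) = 4*B*(-2 + F + F²) (V(F, B) = (B*(F² + (-2 + F)))*4 = (B*(-2 + F + F²))*4 = 4*B*(-2 + F + F²))
(V(3, -5)*(-64))*w = ((4*(-5)*(-2 + 3 + 3²))*(-64))*(23/2) = ((4*(-5)*(-2 + 3 + 9))*(-64))*(23/2) = ((4*(-5)*10)*(-64))*(23/2) = -200*(-64)*(23/2) = 12800*(23/2) = 147200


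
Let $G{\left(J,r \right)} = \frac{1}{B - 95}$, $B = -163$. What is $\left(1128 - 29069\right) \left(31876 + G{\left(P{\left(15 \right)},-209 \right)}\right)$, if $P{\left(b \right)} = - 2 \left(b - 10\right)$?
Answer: $- \frac{229786979587}{258} \approx -8.9065 \cdot 10^{8}$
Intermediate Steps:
$P{\left(b \right)} = 20 - 2 b$ ($P{\left(b \right)} = - 2 \left(-10 + b\right) = 20 - 2 b$)
$G{\left(J,r \right)} = - \frac{1}{258}$ ($G{\left(J,r \right)} = \frac{1}{-163 - 95} = \frac{1}{-258} = - \frac{1}{258}$)
$\left(1128 - 29069\right) \left(31876 + G{\left(P{\left(15 \right)},-209 \right)}\right) = \left(1128 - 29069\right) \left(31876 - \frac{1}{258}\right) = \left(-27941\right) \frac{8224007}{258} = - \frac{229786979587}{258}$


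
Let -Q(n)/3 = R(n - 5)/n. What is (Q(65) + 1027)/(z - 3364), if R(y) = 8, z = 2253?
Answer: -66731/72215 ≈ -0.92406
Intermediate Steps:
Q(n) = -24/n
(Q(65) + 1027)/(z - 3364) = (-24/65 + 1027)/(2253 - 3364) = (-24*1/65 + 1027)/(-1111) = (-24/65 + 1027)*(-1/1111) = (66731/65)*(-1/1111) = -66731/72215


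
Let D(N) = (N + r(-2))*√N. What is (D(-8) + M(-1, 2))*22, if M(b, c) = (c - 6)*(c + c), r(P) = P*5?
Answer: -352 - 792*I*√2 ≈ -352.0 - 1120.1*I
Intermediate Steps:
r(P) = 5*P
M(b, c) = 2*c*(-6 + c) (M(b, c) = (-6 + c)*(2*c) = 2*c*(-6 + c))
D(N) = √N*(-10 + N) (D(N) = (N + 5*(-2))*√N = (N - 10)*√N = (-10 + N)*√N = √N*(-10 + N))
(D(-8) + M(-1, 2))*22 = (√(-8)*(-10 - 8) + 2*2*(-6 + 2))*22 = ((2*I*√2)*(-18) + 2*2*(-4))*22 = (-36*I*√2 - 16)*22 = (-16 - 36*I*√2)*22 = -352 - 792*I*√2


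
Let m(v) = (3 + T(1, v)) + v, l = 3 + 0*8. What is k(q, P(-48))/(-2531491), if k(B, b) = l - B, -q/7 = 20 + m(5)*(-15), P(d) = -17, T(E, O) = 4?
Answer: 1117/2531491 ≈ 0.00044124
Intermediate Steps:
l = 3 (l = 3 + 0 = 3)
m(v) = 7 + v (m(v) = (3 + 4) + v = 7 + v)
q = 1120 (q = -7*(20 + (7 + 5)*(-15)) = -7*(20 + 12*(-15)) = -7*(20 - 180) = -7*(-160) = 1120)
k(B, b) = 3 - B
k(q, P(-48))/(-2531491) = (3 - 1*1120)/(-2531491) = (3 - 1120)*(-1/2531491) = -1117*(-1/2531491) = 1117/2531491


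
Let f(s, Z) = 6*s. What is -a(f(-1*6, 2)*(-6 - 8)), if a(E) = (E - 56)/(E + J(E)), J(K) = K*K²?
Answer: -8/2286153 ≈ -3.4993e-6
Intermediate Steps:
J(K) = K³
a(E) = (-56 + E)/(E + E³) (a(E) = (E - 56)/(E + E³) = (-56 + E)/(E + E³))
-a(f(-1*6, 2)*(-6 - 8)) = -(-56 + (6*(-1*6))*(-6 - 8))/((6*(-1*6))*(-6 - 8) + ((6*(-1*6))*(-6 - 8))³) = -(-56 + (6*(-6))*(-14))/((6*(-6))*(-14) + ((6*(-6))*(-14))³) = -(-56 - 36*(-14))/(-36*(-14) + (-36*(-14))³) = -(-56 + 504)/(504 + 504³) = -448/(504 + 128024064) = -448/128024568 = -1*8/2286153 = -8/2286153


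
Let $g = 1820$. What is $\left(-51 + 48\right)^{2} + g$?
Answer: $1829$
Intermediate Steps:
$\left(-51 + 48\right)^{2} + g = \left(-51 + 48\right)^{2} + 1820 = \left(-3\right)^{2} + 1820 = 9 + 1820 = 1829$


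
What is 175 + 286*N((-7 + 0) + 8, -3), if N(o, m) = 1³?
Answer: 461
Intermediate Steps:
N(o, m) = 1
175 + 286*N((-7 + 0) + 8, -3) = 175 + 286*1 = 175 + 286 = 461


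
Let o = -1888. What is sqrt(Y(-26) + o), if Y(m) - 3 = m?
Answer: 7*I*sqrt(39) ≈ 43.715*I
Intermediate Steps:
Y(m) = 3 + m
sqrt(Y(-26) + o) = sqrt((3 - 26) - 1888) = sqrt(-23 - 1888) = sqrt(-1911) = 7*I*sqrt(39)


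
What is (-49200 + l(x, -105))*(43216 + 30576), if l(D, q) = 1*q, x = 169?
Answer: -3638314560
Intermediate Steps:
l(D, q) = q
(-49200 + l(x, -105))*(43216 + 30576) = (-49200 - 105)*(43216 + 30576) = -49305*73792 = -3638314560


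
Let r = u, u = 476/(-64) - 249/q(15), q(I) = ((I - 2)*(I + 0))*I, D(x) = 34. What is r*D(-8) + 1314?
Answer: 8254199/7800 ≈ 1058.2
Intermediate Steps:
q(I) = I²*(-2 + I) (q(I) = ((-2 + I)*I)*I = (I*(-2 + I))*I = I²*(-2 + I))
u = -117353/15600 (u = 476/(-64) - 249*1/(225*(-2 + 15)) = 476*(-1/64) - 249/(225*13) = -119/16 - 249/2925 = -119/16 - 249*1/2925 = -119/16 - 83/975 = -117353/15600 ≈ -7.5226)
r = -117353/15600 ≈ -7.5226
r*D(-8) + 1314 = -117353/15600*34 + 1314 = -1995001/7800 + 1314 = 8254199/7800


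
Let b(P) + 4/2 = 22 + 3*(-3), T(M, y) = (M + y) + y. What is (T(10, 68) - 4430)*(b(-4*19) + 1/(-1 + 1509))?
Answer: -17766819/377 ≈ -47127.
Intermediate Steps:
T(M, y) = M + 2*y
b(P) = 11 (b(P) = -2 + (22 + 3*(-3)) = -2 + (22 - 9) = -2 + 13 = 11)
(T(10, 68) - 4430)*(b(-4*19) + 1/(-1 + 1509)) = ((10 + 2*68) - 4430)*(11 + 1/(-1 + 1509)) = ((10 + 136) - 4430)*(11 + 1/1508) = (146 - 4430)*(11 + 1/1508) = -4284*16589/1508 = -17766819/377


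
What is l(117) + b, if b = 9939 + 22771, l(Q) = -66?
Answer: 32644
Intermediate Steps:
b = 32710
l(117) + b = -66 + 32710 = 32644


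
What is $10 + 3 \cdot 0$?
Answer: $10$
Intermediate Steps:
$10 + 3 \cdot 0 = 10 + 0 = 10$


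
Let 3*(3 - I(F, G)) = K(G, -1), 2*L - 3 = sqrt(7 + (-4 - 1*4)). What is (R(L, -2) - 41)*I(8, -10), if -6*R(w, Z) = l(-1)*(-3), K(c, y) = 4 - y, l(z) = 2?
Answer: -160/3 ≈ -53.333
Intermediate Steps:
L = 3/2 + I/2 (L = 3/2 + sqrt(7 + (-4 - 1*4))/2 = 3/2 + sqrt(7 + (-4 - 4))/2 = 3/2 + sqrt(7 - 8)/2 = 3/2 + sqrt(-1)/2 = 3/2 + I/2 ≈ 1.5 + 0.5*I)
R(w, Z) = 1 (R(w, Z) = -(-3)/3 = -1/6*(-6) = 1)
I(F, G) = 4/3 (I(F, G) = 3 - (4 - 1*(-1))/3 = 3 - (4 + 1)/3 = 3 - 1/3*5 = 3 - 5/3 = 4/3)
(R(L, -2) - 41)*I(8, -10) = (1 - 41)*(4/3) = -40*4/3 = -160/3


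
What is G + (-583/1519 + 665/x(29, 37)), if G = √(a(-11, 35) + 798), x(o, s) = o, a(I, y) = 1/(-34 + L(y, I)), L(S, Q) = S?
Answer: 993228/44051 + √799 ≈ 50.814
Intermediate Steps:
a(I, y) = 1/(-34 + y)
G = √799 (G = √(1/(-34 + 35) + 798) = √(1/1 + 798) = √(1 + 798) = √799 ≈ 28.267)
G + (-583/1519 + 665/x(29, 37)) = √799 + (-583/1519 + 665/29) = √799 + 993228/44051 = 993228/44051 + √799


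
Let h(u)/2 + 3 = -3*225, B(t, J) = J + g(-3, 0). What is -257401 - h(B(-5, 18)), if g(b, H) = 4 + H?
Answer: -256045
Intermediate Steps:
B(t, J) = 4 + J (B(t, J) = J + (4 + 0) = J + 4 = 4 + J)
h(u) = -1356 (h(u) = -6 + 2*(-3*225) = -6 + 2*(-675) = -6 - 1350 = -1356)
-257401 - h(B(-5, 18)) = -257401 - 1*(-1356) = -257401 + 1356 = -256045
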